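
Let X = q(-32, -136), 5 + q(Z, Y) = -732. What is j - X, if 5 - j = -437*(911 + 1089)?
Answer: 874742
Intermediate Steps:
q(Z, Y) = -737 (q(Z, Y) = -5 - 732 = -737)
X = -737
j = 874005 (j = 5 - (-437)*(911 + 1089) = 5 - (-437)*2000 = 5 - 1*(-874000) = 5 + 874000 = 874005)
j - X = 874005 - 1*(-737) = 874005 + 737 = 874742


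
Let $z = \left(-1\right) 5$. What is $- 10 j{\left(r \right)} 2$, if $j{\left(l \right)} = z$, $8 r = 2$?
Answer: $100$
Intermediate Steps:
$z = -5$
$r = \frac{1}{4}$ ($r = \frac{1}{8} \cdot 2 = \frac{1}{4} \approx 0.25$)
$j{\left(l \right)} = -5$
$- 10 j{\left(r \right)} 2 = \left(-10\right) \left(-5\right) 2 = 50 \cdot 2 = 100$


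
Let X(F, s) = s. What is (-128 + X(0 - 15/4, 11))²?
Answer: 13689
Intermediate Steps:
(-128 + X(0 - 15/4, 11))² = (-128 + 11)² = (-117)² = 13689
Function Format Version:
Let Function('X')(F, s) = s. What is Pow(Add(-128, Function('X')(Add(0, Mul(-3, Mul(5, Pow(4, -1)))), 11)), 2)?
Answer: 13689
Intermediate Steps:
Pow(Add(-128, Function('X')(Add(0, Mul(-3, Mul(5, Pow(4, -1)))), 11)), 2) = Pow(Add(-128, 11), 2) = Pow(-117, 2) = 13689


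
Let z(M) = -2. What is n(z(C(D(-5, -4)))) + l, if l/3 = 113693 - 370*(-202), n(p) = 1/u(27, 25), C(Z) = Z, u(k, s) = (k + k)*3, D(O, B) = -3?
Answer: 91578439/162 ≈ 5.6530e+5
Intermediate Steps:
u(k, s) = 6*k (u(k, s) = (2*k)*3 = 6*k)
n(p) = 1/162 (n(p) = 1/(6*27) = 1/162)
l = 565299 (l = 3*(113693 - 370*(-202)) = 3*(113693 + 74740) = 3*188433 = 565299)
n(z(C(D(-5, -4)))) + l = 1/162 + 565299 = 91578439/162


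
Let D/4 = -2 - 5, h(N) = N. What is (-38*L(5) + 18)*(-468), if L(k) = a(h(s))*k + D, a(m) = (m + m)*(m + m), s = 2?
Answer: 916344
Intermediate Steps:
a(m) = 4*m² (a(m) = (2*m)*(2*m) = 4*m²)
D = -28 (D = 4*(-2 - 5) = 4*(-7) = -28)
L(k) = -28 + 16*k (L(k) = (4*2²)*k - 28 = (4*4)*k - 28 = 16*k - 28 = -28 + 16*k)
(-38*L(5) + 18)*(-468) = (-38*(-28 + 16*5) + 18)*(-468) = (-38*(-28 + 80) + 18)*(-468) = (-38*52 + 18)*(-468) = (-1976 + 18)*(-468) = -1958*(-468) = 916344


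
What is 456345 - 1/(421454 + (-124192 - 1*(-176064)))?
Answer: 215999953469/473326 ≈ 4.5635e+5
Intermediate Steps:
456345 - 1/(421454 + (-124192 - 1*(-176064))) = 456345 - 1/(421454 + (-124192 + 176064)) = 456345 - 1/(421454 + 51872) = 456345 - 1/473326 = 215999953469/473326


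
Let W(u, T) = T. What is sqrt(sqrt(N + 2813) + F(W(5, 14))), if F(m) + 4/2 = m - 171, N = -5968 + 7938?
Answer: sqrt(-159 + sqrt(4783)) ≈ 9.4784*I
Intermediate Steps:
N = 1970
F(m) = -173 + m (F(m) = -2 + (m - 171) = -2 + (-171 + m) = -173 + m)
sqrt(sqrt(N + 2813) + F(W(5, 14))) = sqrt(sqrt(1970 + 2813) + (-173 + 14)) = sqrt(sqrt(4783) - 159) = sqrt(-159 + sqrt(4783))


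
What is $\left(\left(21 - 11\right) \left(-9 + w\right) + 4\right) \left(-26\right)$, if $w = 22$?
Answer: $-3484$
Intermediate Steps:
$\left(\left(21 - 11\right) \left(-9 + w\right) + 4\right) \left(-26\right) = \left(\left(21 - 11\right) \left(-9 + 22\right) + 4\right) \left(-26\right) = \left(10 \cdot 13 + 4\right) \left(-26\right) = \left(130 + 4\right) \left(-26\right) = 134 \left(-26\right) = -3484$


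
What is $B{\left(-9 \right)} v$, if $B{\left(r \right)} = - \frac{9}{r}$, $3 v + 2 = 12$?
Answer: $\frac{10}{3} \approx 3.3333$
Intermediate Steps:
$v = \frac{10}{3}$ ($v = - \frac{2}{3} + \frac{1}{3} \cdot 12 = - \frac{2}{3} + 4 = \frac{10}{3} \approx 3.3333$)
$B{\left(-9 \right)} v = - \frac{9}{-9} \cdot \frac{10}{3} = \left(-9\right) \left(- \frac{1}{9}\right) \frac{10}{3} = 1 \cdot \frac{10}{3} = \frac{10}{3}$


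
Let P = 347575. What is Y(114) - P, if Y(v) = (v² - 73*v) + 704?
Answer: -342197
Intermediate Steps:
Y(v) = 704 + v² - 73*v
Y(114) - P = (704 + 114² - 73*114) - 1*347575 = (704 + 12996 - 8322) - 347575 = 5378 - 347575 = -342197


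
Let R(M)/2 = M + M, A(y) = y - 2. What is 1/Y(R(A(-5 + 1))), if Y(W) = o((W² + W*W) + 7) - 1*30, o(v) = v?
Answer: 1/1129 ≈ 0.00088574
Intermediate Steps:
A(y) = -2 + y
R(M) = 4*M (R(M) = 2*(M + M) = 2*(2*M) = 4*M)
Y(W) = -23 + 2*W² (Y(W) = ((W² + W*W) + 7) - 1*30 = ((W² + W²) + 7) - 30 = (2*W² + 7) - 30 = (7 + 2*W²) - 30 = -23 + 2*W²)
1/Y(R(A(-5 + 1))) = 1/(-23 + 2*(4*(-2 + (-5 + 1)))²) = 1/(-23 + 2*(4*(-2 - 4))²) = 1/(-23 + 2*(4*(-6))²) = 1/(-23 + 2*(-24)²) = 1/(-23 + 2*576) = 1/(-23 + 1152) = 1/1129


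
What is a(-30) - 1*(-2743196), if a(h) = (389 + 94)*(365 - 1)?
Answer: 2919008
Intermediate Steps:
a(h) = 175812 (a(h) = 483*364 = 175812)
a(-30) - 1*(-2743196) = 175812 - 1*(-2743196) = 175812 + 2743196 = 2919008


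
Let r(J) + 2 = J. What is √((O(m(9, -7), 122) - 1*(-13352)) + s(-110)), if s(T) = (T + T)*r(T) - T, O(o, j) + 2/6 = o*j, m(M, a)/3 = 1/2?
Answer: √344562/3 ≈ 195.66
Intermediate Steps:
m(M, a) = 3/2
r(J) = -2 + J
O(o, j) = -⅓ + j*o (O(o, j) = -⅓ + o*j = -⅓ + j*o)
s(T) = -T + 2*T*(-2 + T) (s(T) = (T + T)*(-2 + T) - T = (2*T)*(-2 + T) - T = 2*T*(-2 + T) - T = -T + 2*T*(-2 + T))
√((O(m(9, -7), 122) - 1*(-13352)) + s(-110)) = √(((-⅓ + 122*(3/2)) - 1*(-13352)) - 110*(-5 + 2*(-110))) = √(((-⅓ + 183) + 13352) - 110*(-5 - 220)) = √((548/3 + 13352) - 110*(-225)) = √(40604/3 + 24750) = √(114854/3) = √344562/3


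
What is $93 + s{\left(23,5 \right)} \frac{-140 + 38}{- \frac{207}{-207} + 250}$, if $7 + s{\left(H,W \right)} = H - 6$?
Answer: $\frac{22323}{251} \approx 88.936$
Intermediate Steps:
$s{\left(H,W \right)} = -13 + H$ ($s{\left(H,W \right)} = -7 + \left(H - 6\right) = -7 + \left(-6 + H\right) = -13 + H$)
$93 + s{\left(23,5 \right)} \frac{-140 + 38}{- \frac{207}{-207} + 250} = 93 + \left(-13 + 23\right) \frac{-140 + 38}{- \frac{207}{-207} + 250} = 93 + 10 \left(- \frac{102}{\left(-207\right) \left(- \frac{1}{207}\right) + 250}\right) = 93 + 10 \left(- \frac{102}{1 + 250}\right) = 93 + 10 \left(- \frac{102}{251}\right) = 93 - \frac{1020}{251} = \frac{22323}{251}$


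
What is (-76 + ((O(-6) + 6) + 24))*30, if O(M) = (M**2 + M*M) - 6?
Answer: 600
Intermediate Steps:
O(M) = -6 + 2*M**2 (O(M) = (M**2 + M**2) - 6 = 2*M**2 - 6 = -6 + 2*M**2)
(-76 + ((O(-6) + 6) + 24))*30 = (-76 + (((-6 + 2*(-6)**2) + 6) + 24))*30 = (-76 + (((-6 + 2*36) + 6) + 24))*30 = (-76 + (((-6 + 72) + 6) + 24))*30 = (-76 + ((66 + 6) + 24))*30 = (-76 + (72 + 24))*30 = (-76 + 96)*30 = 20*30 = 600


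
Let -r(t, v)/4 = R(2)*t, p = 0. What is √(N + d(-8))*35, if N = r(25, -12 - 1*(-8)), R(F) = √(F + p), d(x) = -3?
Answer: 35*√(-3 - 100*√2) ≈ 420.61*I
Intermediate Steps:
R(F) = √F (R(F) = √(F + 0) = √F)
r(t, v) = -4*t*√2 (r(t, v) = -4*√2*t = -4*t*√2)
N = -100*√2 (N = -4*25*√2 = -100*√2 ≈ -141.42)
√(N + d(-8))*35 = √(-100*√2 - 3)*35 = √(-3 - 100*√2)*35 = 35*√(-3 - 100*√2)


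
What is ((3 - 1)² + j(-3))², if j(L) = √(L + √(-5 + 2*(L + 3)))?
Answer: (4 + √(-3 + I*√5))² ≈ 17.872 + 16.924*I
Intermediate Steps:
j(L) = √(L + √(1 + 2*L)) (j(L) = √(L + √(-5 + 2*(3 + L))) = √(L + √(-5 + (6 + 2*L))) = √(L + √(1 + 2*L)))
((3 - 1)² + j(-3))² = ((3 - 1)² + √(-3 + √(1 + 2*(-3))))² = (2² + √(-3 + √(1 - 6)))² = (4 + √(-3 + √(-5)))² = (4 + √(-3 + I*√5))²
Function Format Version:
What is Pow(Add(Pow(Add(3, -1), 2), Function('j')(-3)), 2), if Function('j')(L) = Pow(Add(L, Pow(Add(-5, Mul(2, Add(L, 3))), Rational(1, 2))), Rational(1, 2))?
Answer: Pow(Add(4, Pow(Add(-3, Mul(I, Pow(5, Rational(1, 2)))), Rational(1, 2))), 2) ≈ Add(17.872, Mul(16.924, I))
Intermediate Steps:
Function('j')(L) = Pow(Add(L, Pow(Add(1, Mul(2, L)), Rational(1, 2))), Rational(1, 2)) (Function('j')(L) = Pow(Add(L, Pow(Add(-5, Mul(2, Add(3, L))), Rational(1, 2))), Rational(1, 2)) = Pow(Add(L, Pow(Add(-5, Add(6, Mul(2, L))), Rational(1, 2))), Rational(1, 2)) = Pow(Add(L, Pow(Add(1, Mul(2, L)), Rational(1, 2))), Rational(1, 2)))
Pow(Add(Pow(Add(3, -1), 2), Function('j')(-3)), 2) = Pow(Add(Pow(Add(3, -1), 2), Pow(Add(-3, Pow(Add(1, Mul(2, -3)), Rational(1, 2))), Rational(1, 2))), 2) = Pow(Add(Pow(2, 2), Pow(Add(-3, Pow(Add(1, -6), Rational(1, 2))), Rational(1, 2))), 2) = Pow(Add(4, Pow(Add(-3, Pow(-5, Rational(1, 2))), Rational(1, 2))), 2) = Pow(Add(4, Pow(Add(-3, Mul(I, Pow(5, Rational(1, 2)))), Rational(1, 2))), 2)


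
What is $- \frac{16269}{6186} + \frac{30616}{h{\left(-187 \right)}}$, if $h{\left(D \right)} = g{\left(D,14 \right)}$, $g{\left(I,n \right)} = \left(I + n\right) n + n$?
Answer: $- \frac{221479}{14434} \approx -15.344$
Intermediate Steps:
$g{\left(I,n \right)} = n + n \left(I + n\right)$ ($g{\left(I,n \right)} = n \left(I + n\right) + n = n + n \left(I + n\right)$)
$h{\left(D \right)} = 210 + 14 D$ ($h{\left(D \right)} = 14 \left(1 + D + 14\right) = 14 \left(15 + D\right) = 210 + 14 D$)
$- \frac{16269}{6186} + \frac{30616}{h{\left(-187 \right)}} = - \frac{16269}{6186} + \frac{30616}{210 + 14 \left(-187\right)} = \left(-16269\right) \frac{1}{6186} + \frac{30616}{210 - 2618} = - \frac{5423}{2062} + \frac{30616}{-2408} = - \frac{5423}{2062} + 30616 \left(- \frac{1}{2408}\right) = - \frac{5423}{2062} - \frac{89}{7} = - \frac{221479}{14434}$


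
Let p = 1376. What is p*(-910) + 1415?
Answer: -1250745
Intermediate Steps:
p*(-910) + 1415 = 1376*(-910) + 1415 = -1252160 + 1415 = -1250745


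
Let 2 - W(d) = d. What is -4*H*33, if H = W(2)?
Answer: 0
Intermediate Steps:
W(d) = 2 - d
H = 0 (H = 2 - 1*2 = 2 - 2 = 0)
-4*H*33 = -4*0*33 = 0*33 = 0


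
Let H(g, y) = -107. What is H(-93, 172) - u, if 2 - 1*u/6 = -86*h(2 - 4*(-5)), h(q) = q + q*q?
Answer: -261215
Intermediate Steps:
h(q) = q + q²
u = 261108 (u = 12 - (-516)*(2 - 4*(-5))*(1 + (2 - 4*(-5))) = 12 - (-516)*(2 + 20)*(1 + (2 + 20)) = 12 - (-516)*22*(1 + 22) = 12 - (-516)*22*23 = 12 - (-516)*506 = 12 - 6*(-43516) = 12 + 261096 = 261108)
H(-93, 172) - u = -107 - 1*261108 = -107 - 261108 = -261215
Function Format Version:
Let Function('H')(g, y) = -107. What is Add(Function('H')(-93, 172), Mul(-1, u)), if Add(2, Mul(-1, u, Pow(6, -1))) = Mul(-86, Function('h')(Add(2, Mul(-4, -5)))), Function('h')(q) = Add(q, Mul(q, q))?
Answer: -261215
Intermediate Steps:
Function('h')(q) = Add(q, Pow(q, 2))
u = 261108 (u = Add(12, Mul(-6, Mul(-86, Mul(Add(2, Mul(-4, -5)), Add(1, Add(2, Mul(-4, -5))))))) = Add(12, Mul(-6, Mul(-86, Mul(Add(2, 20), Add(1, Add(2, 20)))))) = Add(12, Mul(-6, Mul(-86, Mul(22, Add(1, 22))))) = Add(12, Mul(-6, Mul(-86, Mul(22, 23)))) = Add(12, Mul(-6, Mul(-86, 506))) = Add(12, Mul(-6, -43516)) = Add(12, 261096) = 261108)
Add(Function('H')(-93, 172), Mul(-1, u)) = Add(-107, Mul(-1, 261108)) = Add(-107, -261108) = -261215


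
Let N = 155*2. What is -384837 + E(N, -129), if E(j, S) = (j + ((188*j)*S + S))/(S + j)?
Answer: -77173436/181 ≈ -4.2637e+5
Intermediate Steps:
N = 310
E(j, S) = (S + j + 188*S*j)/(S + j) (E(j, S) = (j + (188*S*j + S))/(S + j) = (j + (S + 188*S*j))/(S + j) = (S + j + 188*S*j)/(S + j))
-384837 + E(N, -129) = -384837 + (-129 + 310 + 188*(-129)*310)/(-129 + 310) = -384837 + (-129 + 310 - 7518120)/181 = -384837 + (1/181)*(-7517939) = -384837 - 7517939/181 = -77173436/181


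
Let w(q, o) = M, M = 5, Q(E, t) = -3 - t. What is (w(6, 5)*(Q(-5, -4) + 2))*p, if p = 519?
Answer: 7785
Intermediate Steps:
w(q, o) = 5
(w(6, 5)*(Q(-5, -4) + 2))*p = (5*((-3 - 1*(-4)) + 2))*519 = (5*((-3 + 4) + 2))*519 = (5*(1 + 2))*519 = (5*3)*519 = 15*519 = 7785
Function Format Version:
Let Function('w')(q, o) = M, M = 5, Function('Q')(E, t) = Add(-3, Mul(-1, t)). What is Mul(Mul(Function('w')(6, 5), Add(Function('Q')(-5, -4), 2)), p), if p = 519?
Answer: 7785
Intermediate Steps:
Function('w')(q, o) = 5
Mul(Mul(Function('w')(6, 5), Add(Function('Q')(-5, -4), 2)), p) = Mul(Mul(5, Add(Add(-3, Mul(-1, -4)), 2)), 519) = Mul(Mul(5, Add(Add(-3, 4), 2)), 519) = Mul(Mul(5, Add(1, 2)), 519) = Mul(Mul(5, 3), 519) = Mul(15, 519) = 7785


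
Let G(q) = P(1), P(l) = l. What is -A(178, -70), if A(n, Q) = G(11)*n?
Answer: -178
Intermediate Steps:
G(q) = 1
A(n, Q) = n (A(n, Q) = 1*n = n)
-A(178, -70) = -1*178 = -178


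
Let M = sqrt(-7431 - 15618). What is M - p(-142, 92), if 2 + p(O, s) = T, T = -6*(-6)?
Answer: -34 + 3*I*sqrt(2561) ≈ -34.0 + 151.82*I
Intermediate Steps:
T = 36
p(O, s) = 34 (p(O, s) = -2 + 36 = 34)
M = 3*I*sqrt(2561) (M = sqrt(-23049) = 3*I*sqrt(2561) ≈ 151.82*I)
M - p(-142, 92) = 3*I*sqrt(2561) - 1*34 = 3*I*sqrt(2561) - 34 = -34 + 3*I*sqrt(2561)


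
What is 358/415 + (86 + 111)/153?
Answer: 136529/63495 ≈ 2.1502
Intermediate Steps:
358/415 + (86 + 111)/153 = 358*(1/415) + 197*(1/153) = 358/415 + 197/153 = 136529/63495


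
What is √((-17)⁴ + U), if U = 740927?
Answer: 8*√12882 ≈ 907.99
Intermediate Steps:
√((-17)⁴ + U) = √((-17)⁴ + 740927) = √(83521 + 740927) = √824448 = 8*√12882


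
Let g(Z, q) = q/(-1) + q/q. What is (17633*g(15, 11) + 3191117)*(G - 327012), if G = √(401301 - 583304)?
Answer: -985871526444 + 3014787*I*√182003 ≈ -9.8587e+11 + 1.2862e+9*I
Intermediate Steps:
g(Z, q) = 1 - q (g(Z, q) = q*(-1) + 1 = -q + 1 = 1 - q)
G = I*√182003 (G = √(-182003) = I*√182003 ≈ 426.62*I)
(17633*g(15, 11) + 3191117)*(G - 327012) = (17633*(1 - 1*11) + 3191117)*(I*√182003 - 327012) = (17633*(1 - 11) + 3191117)*(-327012 + I*√182003) = (17633*(-10) + 3191117)*(-327012 + I*√182003) = (-176330 + 3191117)*(-327012 + I*√182003) = 3014787*(-327012 + I*√182003) = -985871526444 + 3014787*I*√182003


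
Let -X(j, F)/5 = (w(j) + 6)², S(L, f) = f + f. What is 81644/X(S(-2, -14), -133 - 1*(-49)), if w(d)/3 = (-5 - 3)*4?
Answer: -20411/10125 ≈ -2.0159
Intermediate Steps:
S(L, f) = 2*f
w(d) = -96 (w(d) = 3*((-5 - 3)*4) = 3*(-8*4) = 3*(-32) = -96)
X(j, F) = -40500 (X(j, F) = -5*(-96 + 6)² = -5*(-90)² = -5*8100 = -40500)
81644/X(S(-2, -14), -133 - 1*(-49)) = 81644/(-40500) = 81644*(-1/40500) = -20411/10125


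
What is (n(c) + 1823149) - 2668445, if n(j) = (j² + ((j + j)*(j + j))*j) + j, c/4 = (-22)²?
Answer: 29028160160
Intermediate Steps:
c = 1936 (c = 4*(-22)² = 4*484 = 1936)
n(j) = j + j² + 4*j³ (n(j) = (j² + ((2*j)*(2*j))*j) + j = (j² + (4*j²)*j) + j = (j² + 4*j³) + j = j + j² + 4*j³)
(n(c) + 1823149) - 2668445 = (1936*(1 + 1936 + 4*1936²) + 1823149) - 2668445 = (1936*(1 + 1936 + 4*3748096) + 1823149) - 2668445 = (1936*(1 + 1936 + 14992384) + 1823149) - 2668445 = (1936*14994321 + 1823149) - 2668445 = (29029005456 + 1823149) - 2668445 = 29030828605 - 2668445 = 29028160160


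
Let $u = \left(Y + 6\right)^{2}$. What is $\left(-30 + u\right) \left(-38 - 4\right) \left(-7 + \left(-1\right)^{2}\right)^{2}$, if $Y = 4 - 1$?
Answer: $-77112$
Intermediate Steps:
$Y = 3$
$u = 81$ ($u = \left(3 + 6\right)^{2} = 9^{2} = 81$)
$\left(-30 + u\right) \left(-38 - 4\right) \left(-7 + \left(-1\right)^{2}\right)^{2} = \left(-30 + 81\right) \left(-38 - 4\right) \left(-7 + \left(-1\right)^{2}\right)^{2} = 51 \left(-42\right) \left(-7 + 1\right)^{2} = - 2142 \left(-6\right)^{2} = \left(-2142\right) 36 = -77112$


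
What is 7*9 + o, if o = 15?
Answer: 78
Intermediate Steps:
7*9 + o = 7*9 + 15 = 63 + 15 = 78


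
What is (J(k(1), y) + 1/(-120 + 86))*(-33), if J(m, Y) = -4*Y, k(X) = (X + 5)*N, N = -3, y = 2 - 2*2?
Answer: -8943/34 ≈ -263.03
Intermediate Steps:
y = -2 (y = 2 - 4 = -2)
k(X) = -15 - 3*X (k(X) = (X + 5)*(-3) = (5 + X)*(-3) = -15 - 3*X)
(J(k(1), y) + 1/(-120 + 86))*(-33) = (-4*(-2) + 1/(-120 + 86))*(-33) = (8 + 1/(-34))*(-33) = (8 - 1/34)*(-33) = (271/34)*(-33) = -8943/34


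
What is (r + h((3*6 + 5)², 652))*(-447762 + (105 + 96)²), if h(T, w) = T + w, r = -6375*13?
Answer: 33278949534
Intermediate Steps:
r = -82875
(r + h((3*6 + 5)², 652))*(-447762 + (105 + 96)²) = (-82875 + ((3*6 + 5)² + 652))*(-447762 + (105 + 96)²) = (-82875 + ((18 + 5)² + 652))*(-447762 + 201²) = (-82875 + (23² + 652))*(-447762 + 40401) = (-82875 + (529 + 652))*(-407361) = (-82875 + 1181)*(-407361) = -81694*(-407361) = 33278949534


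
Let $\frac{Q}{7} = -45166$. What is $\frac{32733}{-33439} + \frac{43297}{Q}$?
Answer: $- \frac{1685248447}{1510305874} \approx -1.1158$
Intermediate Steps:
$Q = -316162$ ($Q = 7 \left(-45166\right) = -316162$)
$\frac{32733}{-33439} + \frac{43297}{Q} = \frac{32733}{-33439} + \frac{43297}{-316162} = 32733 \left(- \frac{1}{33439}\right) + 43297 \left(- \frac{1}{316162}\right) = - \frac{32733}{33439} - \frac{43297}{316162} = - \frac{1685248447}{1510305874}$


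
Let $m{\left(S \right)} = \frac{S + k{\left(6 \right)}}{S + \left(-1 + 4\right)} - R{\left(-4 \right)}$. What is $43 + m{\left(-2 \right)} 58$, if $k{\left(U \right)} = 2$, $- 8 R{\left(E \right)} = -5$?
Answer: $\frac{27}{4} \approx 6.75$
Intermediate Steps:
$R{\left(E \right)} = \frac{5}{8}$ ($R{\left(E \right)} = \left(- \frac{1}{8}\right) \left(-5\right) = \frac{5}{8}$)
$m{\left(S \right)} = - \frac{5}{8} + \frac{2 + S}{3 + S}$ ($m{\left(S \right)} = \frac{S + 2}{S + \left(-1 + 4\right)} - \frac{5}{8} = \frac{2 + S}{S + 3} - \frac{5}{8} = \frac{2 + S}{3 + S} - \frac{5}{8} = - \frac{5}{8} + \frac{2 + S}{3 + S}$)
$43 + m{\left(-2 \right)} 58 = 43 + \frac{1 + 3 \left(-2\right)}{8 \left(3 - 2\right)} 58 = 43 + \frac{1 - 6}{8 \cdot 1} \cdot 58 = 43 + \frac{1}{8} \cdot 1 \left(-5\right) 58 = 43 - \frac{145}{4} = \frac{27}{4}$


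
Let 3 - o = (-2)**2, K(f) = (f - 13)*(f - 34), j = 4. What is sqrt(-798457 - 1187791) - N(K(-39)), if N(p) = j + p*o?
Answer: 3792 + 2*I*sqrt(496562) ≈ 3792.0 + 1409.3*I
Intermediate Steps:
K(f) = (-34 + f)*(-13 + f) (K(f) = (-13 + f)*(-34 + f) = (-34 + f)*(-13 + f))
o = -1 (o = 3 - 1*(-2)**2 = 3 - 1*4 = 3 - 4 = -1)
N(p) = 4 - p (N(p) = 4 + p*(-1) = 4 - p)
sqrt(-798457 - 1187791) - N(K(-39)) = sqrt(-798457 - 1187791) - (4 - (442 + (-39)**2 - 47*(-39))) = sqrt(-1986248) - (4 - (442 + 1521 + 1833)) = 2*I*sqrt(496562) - (4 - 1*3796) = 2*I*sqrt(496562) - (4 - 3796) = 2*I*sqrt(496562) - 1*(-3792) = 2*I*sqrt(496562) + 3792 = 3792 + 2*I*sqrt(496562)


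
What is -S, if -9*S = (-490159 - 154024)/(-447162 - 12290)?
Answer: 644183/4135068 ≈ 0.15579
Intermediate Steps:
S = -644183/4135068 (S = -(-490159 - 154024)/(9*(-447162 - 12290)) = -(-644183)/(9*(-459452)) = -(-644183)*(-1)/(9*459452) = -1/9*644183/459452 = -644183/4135068 ≈ -0.15579)
-S = -1*(-644183/4135068) = 644183/4135068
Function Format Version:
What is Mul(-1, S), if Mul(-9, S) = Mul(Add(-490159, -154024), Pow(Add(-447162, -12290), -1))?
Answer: Rational(644183, 4135068) ≈ 0.15579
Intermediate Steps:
S = Rational(-644183, 4135068) (S = Mul(Rational(-1, 9), Mul(Add(-490159, -154024), Pow(Add(-447162, -12290), -1))) = Mul(Rational(-1, 9), Mul(-644183, Pow(-459452, -1))) = Mul(Rational(-1, 9), Mul(-644183, Rational(-1, 459452))) = Mul(Rational(-1, 9), Rational(644183, 459452)) = Rational(-644183, 4135068) ≈ -0.15579)
Mul(-1, S) = Mul(-1, Rational(-644183, 4135068)) = Rational(644183, 4135068)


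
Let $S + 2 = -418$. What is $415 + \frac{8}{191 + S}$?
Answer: $\frac{95027}{229} \approx 414.96$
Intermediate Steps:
$S = -420$ ($S = -2 - 418 = -420$)
$415 + \frac{8}{191 + S} = 415 + \frac{8}{191 - 420} = 415 + \frac{8}{-229} = 415 + 8 \left(- \frac{1}{229}\right) = 415 - \frac{8}{229} = \frac{95027}{229}$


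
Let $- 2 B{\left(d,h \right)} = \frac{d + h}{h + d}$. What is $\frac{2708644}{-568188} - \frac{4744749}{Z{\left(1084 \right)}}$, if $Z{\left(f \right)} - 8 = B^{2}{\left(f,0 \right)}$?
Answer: $- \frac{898643930375}{1562517} \approx -5.7513 \cdot 10^{5}$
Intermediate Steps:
$B{\left(d,h \right)} = - \frac{1}{2}$ ($B{\left(d,h \right)} = - \frac{\left(d + h\right) \frac{1}{h + d}}{2} = - \frac{\left(d + h\right) \frac{1}{d + h}}{2} = \left(- \frac{1}{2}\right) 1 = - \frac{1}{2}$)
$Z{\left(f \right)} = \frac{33}{4}$ ($Z{\left(f \right)} = 8 + \left(- \frac{1}{2}\right)^{2} = 8 + \frac{1}{4} = \frac{33}{4}$)
$\frac{2708644}{-568188} - \frac{4744749}{Z{\left(1084 \right)}} = \frac{2708644}{-568188} - \frac{4744749}{\frac{33}{4}} = 2708644 \left(- \frac{1}{568188}\right) - \frac{6326332}{11} = - \frac{677161}{142047} - \frac{6326332}{11} = - \frac{898643930375}{1562517}$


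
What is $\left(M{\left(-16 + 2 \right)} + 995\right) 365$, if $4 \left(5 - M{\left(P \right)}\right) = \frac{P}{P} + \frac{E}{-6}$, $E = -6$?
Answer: $\frac{729635}{2} \approx 3.6482 \cdot 10^{5}$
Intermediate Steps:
$M{\left(P \right)} = \frac{9}{2}$ ($M{\left(P \right)} = 5 - \frac{\frac{P}{P} - \frac{6}{-6}}{4} = 5 - \frac{1 - -1}{4} = 5 - \frac{1 + 1}{4} = 5 - \frac{1}{2} = \frac{9}{2}$)
$\left(M{\left(-16 + 2 \right)} + 995\right) 365 = \left(\frac{9}{2} + 995\right) 365 = \frac{1999}{2} \cdot 365 = \frac{729635}{2}$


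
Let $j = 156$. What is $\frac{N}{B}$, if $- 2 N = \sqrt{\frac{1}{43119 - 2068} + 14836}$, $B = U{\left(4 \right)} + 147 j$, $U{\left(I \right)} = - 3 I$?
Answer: $- \frac{\sqrt{2777933197943}}{627259280} \approx -0.0026571$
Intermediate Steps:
$B = 22920$ ($B = \left(-3\right) 4 + 147 \cdot 156 = -12 + 22932 = 22920$)
$N = - \frac{3 \sqrt{2777933197943}}{82102}$ ($N = - \frac{\sqrt{\frac{1}{43119 - 2068} + 14836}}{2} = - \frac{\sqrt{\frac{1}{41051} + 14836}}{2} = - \frac{\sqrt{\frac{609032637}{41051}}}{2} = - \frac{\frac{3}{41051} \sqrt{2777933197943}}{2} = - \frac{3 \sqrt{2777933197943}}{82102} \approx -60.902$)
$\frac{N}{B} = \frac{\left(- \frac{3}{82102}\right) \sqrt{2777933197943}}{22920} = - \frac{3 \sqrt{2777933197943}}{82102} \cdot \frac{1}{22920} = - \frac{\sqrt{2777933197943}}{627259280}$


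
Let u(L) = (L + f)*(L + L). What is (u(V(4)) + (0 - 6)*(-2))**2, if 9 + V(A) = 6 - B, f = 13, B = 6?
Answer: 3600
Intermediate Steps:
V(A) = -9 (V(A) = -9 + (6 - 1*6) = -9 + (6 - 6) = -9 + 0 = -9)
u(L) = 2*L*(13 + L) (u(L) = (L + 13)*(L + L) = (13 + L)*(2*L) = 2*L*(13 + L))
(u(V(4)) + (0 - 6)*(-2))**2 = (2*(-9)*(13 - 9) + (0 - 6)*(-2))**2 = (2*(-9)*4 - 6*(-2))**2 = (-72 + 12)**2 = (-60)**2 = 3600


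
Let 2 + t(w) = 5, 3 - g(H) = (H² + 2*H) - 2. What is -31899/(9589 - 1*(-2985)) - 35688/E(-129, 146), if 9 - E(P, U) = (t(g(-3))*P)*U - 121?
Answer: -281905635/89011346 ≈ -3.1671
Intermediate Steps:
g(H) = 5 - H² - 2*H (g(H) = 3 - ((H² + 2*H) - 2) = 3 - (-2 + H² + 2*H) = 3 + (2 - H² - 2*H) = 5 - H² - 2*H)
t(w) = 3 (t(w) = -2 + 5 = 3)
E(P, U) = 130 - 3*P*U (E(P, U) = 9 - ((3*P)*U - 121) = 9 - (3*P*U - 121) = 9 - (-121 + 3*P*U) = 9 + (121 - 3*P*U) = 130 - 3*P*U)
-31899/(9589 - 1*(-2985)) - 35688/E(-129, 146) = -31899/(9589 - 1*(-2985)) - 35688/(130 - 3*(-129)*146) = -31899/(9589 + 2985) - 35688/(130 + 56502) = -31899/12574 - 35688/56632 = -31899*1/12574 - 35688*1/56632 = -31899/12574 - 4461/7079 = -281905635/89011346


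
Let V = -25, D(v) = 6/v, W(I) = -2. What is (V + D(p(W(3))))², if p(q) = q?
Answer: 784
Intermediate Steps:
(V + D(p(W(3))))² = (-25 + 6/(-2))² = (-25 + 6*(-½))² = (-25 - 3)² = (-28)² = 784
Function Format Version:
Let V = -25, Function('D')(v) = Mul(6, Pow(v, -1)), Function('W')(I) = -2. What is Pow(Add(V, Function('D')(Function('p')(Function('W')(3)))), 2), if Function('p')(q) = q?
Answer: 784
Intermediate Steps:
Pow(Add(V, Function('D')(Function('p')(Function('W')(3)))), 2) = Pow(Add(-25, Mul(6, Pow(-2, -1))), 2) = Pow(Add(-25, Mul(6, Rational(-1, 2))), 2) = Pow(Add(-25, -3), 2) = Pow(-28, 2) = 784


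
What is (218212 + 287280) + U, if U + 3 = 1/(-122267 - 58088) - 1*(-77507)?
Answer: 105146243579/180355 ≈ 5.8300e+5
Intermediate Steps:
U = 13978233919/180355 (U = -3 + (1/(-122267 - 58088) - 1*(-77507)) = -3 + (1/(-180355) + 77507) = -3 + (-1/180355 + 77507) = -3 + 13978774984/180355 = 13978233919/180355 ≈ 77504.)
(218212 + 287280) + U = (218212 + 287280) + 13978233919/180355 = 505492 + 13978233919/180355 = 105146243579/180355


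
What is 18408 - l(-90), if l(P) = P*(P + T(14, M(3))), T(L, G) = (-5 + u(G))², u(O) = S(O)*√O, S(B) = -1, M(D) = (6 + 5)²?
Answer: 33348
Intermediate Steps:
M(D) = 121 (M(D) = 11² = 121)
u(O) = -√O
T(L, G) = (-5 - √G)²
l(P) = P*(256 + P) (l(P) = P*(P + (5 + √121)²) = P*(P + (5 + 11)²) = P*(P + 16²) = P*(P + 256) = P*(256 + P))
18408 - l(-90) = 18408 - (-90)*(256 - 90) = 18408 - (-90)*166 = 18408 - 1*(-14940) = 18408 + 14940 = 33348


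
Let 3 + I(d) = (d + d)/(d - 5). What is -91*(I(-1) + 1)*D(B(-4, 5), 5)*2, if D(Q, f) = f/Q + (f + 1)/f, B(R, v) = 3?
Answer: 7826/9 ≈ 869.56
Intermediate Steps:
I(d) = -3 + 2*d/(-5 + d) (I(d) = -3 + (d + d)/(d - 5) = -3 + (2*d)/(-5 + d) = -3 + 2*d/(-5 + d))
D(Q, f) = f/Q + (1 + f)/f
-91*(I(-1) + 1)*D(B(-4, 5), 5)*2 = -91*((15 - 1*(-1))/(-5 - 1) + 1)*(1 + 1/5 + 5/3)*2 = -91*((15 + 1)/(-6) + 1)*(1 + 1/5 + 5*(1/3))*2 = -91*(-1/6*16 + 1)*(1 + 1/5 + 5/3)*2 = -91*(-8/3 + 1)*43/15*2 = -(-455)*43/(3*15)*2 = -91*(-43/9)*2 = (3913/9)*2 = 7826/9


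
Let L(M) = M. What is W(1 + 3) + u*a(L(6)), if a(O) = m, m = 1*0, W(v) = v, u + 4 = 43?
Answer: 4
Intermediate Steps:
u = 39 (u = -4 + 43 = 39)
m = 0
a(O) = 0
W(1 + 3) + u*a(L(6)) = (1 + 3) + 39*0 = 4 + 0 = 4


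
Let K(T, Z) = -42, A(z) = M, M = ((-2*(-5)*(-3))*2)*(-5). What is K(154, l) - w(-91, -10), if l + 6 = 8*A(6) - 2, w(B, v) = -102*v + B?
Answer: -971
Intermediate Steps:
w(B, v) = B - 102*v
M = 300 (M = ((10*(-3))*2)*(-5) = -30*2*(-5) = -60*(-5) = 300)
A(z) = 300
l = 2392 (l = -6 + (8*300 - 2) = -6 + (2400 - 2) = -6 + 2398 = 2392)
K(154, l) - w(-91, -10) = -42 - (-91 - 102*(-10)) = -42 - (-91 + 1020) = -42 - 1*929 = -42 - 929 = -971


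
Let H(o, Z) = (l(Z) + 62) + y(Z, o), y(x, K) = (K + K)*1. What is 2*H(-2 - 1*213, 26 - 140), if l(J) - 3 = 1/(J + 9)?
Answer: -76652/105 ≈ -730.02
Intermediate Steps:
y(x, K) = 2*K (y(x, K) = (2*K)*1 = 2*K)
l(J) = 3 + 1/(9 + J) (l(J) = 3 + 1/(J + 9) = 3 + 1/(9 + J))
H(o, Z) = 62 + 2*o + (28 + 3*Z)/(9 + Z) (H(o, Z) = ((28 + 3*Z)/(9 + Z) + 62) + 2*o = (62 + (28 + 3*Z)/(9 + Z)) + 2*o = 62 + 2*o + (28 + 3*Z)/(9 + Z))
2*H(-2 - 1*213, 26 - 140) = 2*((28 + 3*(26 - 140) + 2*(9 + (26 - 140))*(31 + (-2 - 1*213)))/(9 + (26 - 140))) = 2*((28 + 3*(-114) + 2*(9 - 114)*(31 + (-2 - 213)))/(9 - 114)) = 2*((28 - 342 + 2*(-105)*(31 - 215))/(-105)) = 2*(-(28 - 342 + 2*(-105)*(-184))/105) = 2*(-(28 - 342 + 38640)/105) = 2*(-1/105*38326) = 2*(-38326/105) = -76652/105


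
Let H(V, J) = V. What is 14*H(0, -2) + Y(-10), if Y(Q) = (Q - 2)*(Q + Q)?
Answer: 240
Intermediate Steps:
Y(Q) = 2*Q*(-2 + Q) (Y(Q) = (-2 + Q)*(2*Q) = 2*Q*(-2 + Q))
14*H(0, -2) + Y(-10) = 14*0 + 2*(-10)*(-2 - 10) = 0 + 2*(-10)*(-12) = 0 + 240 = 240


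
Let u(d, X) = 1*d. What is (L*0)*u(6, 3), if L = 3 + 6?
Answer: 0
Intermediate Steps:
u(d, X) = d
L = 9
(L*0)*u(6, 3) = (9*0)*6 = 0*6 = 0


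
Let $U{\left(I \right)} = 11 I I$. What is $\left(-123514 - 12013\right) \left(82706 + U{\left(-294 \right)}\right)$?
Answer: $-140067425554$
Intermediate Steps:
$U{\left(I \right)} = 11 I^{2}$
$\left(-123514 - 12013\right) \left(82706 + U{\left(-294 \right)}\right) = \left(-123514 - 12013\right) \left(82706 + 11 \left(-294\right)^{2}\right) = - 135527 \left(82706 + 11 \cdot 86436\right) = - 135527 \left(82706 + 950796\right) = \left(-135527\right) 1033502 = -140067425554$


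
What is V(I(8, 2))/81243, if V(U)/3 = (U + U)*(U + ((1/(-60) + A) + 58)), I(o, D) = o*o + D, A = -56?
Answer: 44869/135405 ≈ 0.33137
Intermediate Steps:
I(o, D) = D + o**2 (I(o, D) = o**2 + D = D + o**2)
V(U) = 6*U*(119/60 + U) (V(U) = 3*((U + U)*(U + ((1/(-60) - 56) + 58))) = 3*((2*U)*(U + ((-1/60 - 56) + 58))) = 3*((2*U)*(U + (-3361/60 + 58))) = 3*((2*U)*(U + 119/60)) = 3*((2*U)*(119/60 + U)) = 3*(2*U*(119/60 + U)) = 6*U*(119/60 + U))
V(I(8, 2))/81243 = ((2 + 8**2)*(119 + 60*(2 + 8**2))/10)/81243 = ((2 + 64)*(119 + 60*(2 + 64))/10)*(1/81243) = ((1/10)*66*(119 + 60*66))*(1/81243) = ((1/10)*66*(119 + 3960))*(1/81243) = ((1/10)*66*4079)*(1/81243) = (134607/5)*(1/81243) = 44869/135405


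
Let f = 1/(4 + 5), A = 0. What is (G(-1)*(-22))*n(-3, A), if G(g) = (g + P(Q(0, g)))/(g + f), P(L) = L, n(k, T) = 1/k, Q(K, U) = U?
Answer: 33/2 ≈ 16.500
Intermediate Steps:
f = 1/9 ≈ 0.11111
G(g) = 2*g/(1/9 + g) (G(g) = (g + g)/(g + 1/9) = (2*g)/(1/9 + g) = 2*g/(1/9 + g))
(G(-1)*(-22))*n(-3, A) = ((18*(-1)/(1 + 9*(-1)))*(-22))/(-3) = ((18*(-1)/(1 - 9))*(-22))*(-1/3) = ((18*(-1)/(-8))*(-22))*(-1/3) = ((18*(-1)*(-1/8))*(-22))*(-1/3) = ((9/4)*(-22))*(-1/3) = -99/2*(-1/3) = 33/2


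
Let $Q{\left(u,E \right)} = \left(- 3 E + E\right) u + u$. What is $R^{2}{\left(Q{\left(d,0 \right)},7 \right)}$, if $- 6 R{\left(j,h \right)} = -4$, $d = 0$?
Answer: $\frac{4}{9} \approx 0.44444$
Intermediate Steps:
$Q{\left(u,E \right)} = u - 2 E u$ ($Q{\left(u,E \right)} = - 2 E u + u = u - 2 E u$)
$R{\left(j,h \right)} = \frac{2}{3}$ ($R{\left(j,h \right)} = \left(- \frac{1}{6}\right) \left(-4\right) = \frac{2}{3}$)
$R^{2}{\left(Q{\left(d,0 \right)},7 \right)} = \left(\frac{2}{3}\right)^{2} = \frac{4}{9}$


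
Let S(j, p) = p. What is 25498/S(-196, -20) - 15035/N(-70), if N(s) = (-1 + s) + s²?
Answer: -61715271/48290 ≈ -1278.0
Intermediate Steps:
N(s) = -1 + s + s²
25498/S(-196, -20) - 15035/N(-70) = 25498/(-20) - 15035/(-1 - 70 + (-70)²) = 25498*(-1/20) - 15035/(-1 - 70 + 4900) = -12749/10 - 15035/4829 = -61715271/48290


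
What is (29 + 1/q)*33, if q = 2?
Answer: 1947/2 ≈ 973.50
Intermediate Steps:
(29 + 1/q)*33 = (29 + 1/2)*33 = (59/2)*33 = 1947/2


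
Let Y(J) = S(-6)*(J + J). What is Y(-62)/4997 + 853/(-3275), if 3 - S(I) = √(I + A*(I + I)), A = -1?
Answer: -5480741/16365175 + 124*√6/4997 ≈ -0.27412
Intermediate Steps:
S(I) = 3 - √(-I) (S(I) = 3 - √(I - (I + I)) = 3 - √(I - 2*I) = 3 - √(-I))
Y(J) = 2*J*(3 - √6) (Y(J) = (3 - √(-1*(-6)))*(J + J) = (3 - √6)*(2*J) = 2*J*(3 - √6))
Y(-62)/4997 + 853/(-3275) = (2*(-62)*(3 - √6))/4997 + 853/(-3275) = (-372 + 124*√6)*(1/4997) + 853*(-1/3275) = (-372/4997 + 124*√6/4997) - 853/3275 = -5480741/16365175 + 124*√6/4997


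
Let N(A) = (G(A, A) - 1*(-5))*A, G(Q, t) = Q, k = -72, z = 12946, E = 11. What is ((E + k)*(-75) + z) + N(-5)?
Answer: 17521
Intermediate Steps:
N(A) = A*(5 + A) (N(A) = (A - 1*(-5))*A = (A + 5)*A = (5 + A)*A = A*(5 + A))
((E + k)*(-75) + z) + N(-5) = ((11 - 72)*(-75) + 12946) - 5*(5 - 5) = (-61*(-75) + 12946) - 5*0 = (4575 + 12946) + 0 = 17521 + 0 = 17521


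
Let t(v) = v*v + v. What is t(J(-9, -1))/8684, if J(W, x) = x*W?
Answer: 45/4342 ≈ 0.010364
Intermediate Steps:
J(W, x) = W*x
t(v) = v + v² (t(v) = v² + v = v + v²)
t(J(-9, -1))/8684 = ((-9*(-1))*(1 - 9*(-1)))/8684 = (9*(1 + 9))*(1/8684) = (9*10)*(1/8684) = 90*(1/8684) = 45/4342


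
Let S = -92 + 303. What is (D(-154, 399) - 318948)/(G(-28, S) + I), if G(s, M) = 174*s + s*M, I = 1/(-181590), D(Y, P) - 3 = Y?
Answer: 57945187410/1957540201 ≈ 29.601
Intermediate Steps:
D(Y, P) = 3 + Y
I = -1/181590 ≈ -5.5069e-6
S = 211
G(s, M) = 174*s + M*s
(D(-154, 399) - 318948)/(G(-28, S) + I) = ((3 - 154) - 318948)/(-28*(174 + 211) - 1/181590) = (-151 - 318948)/(-28*385 - 1/181590) = -319099/(-10780 - 1/181590) = -319099/(-1957540201/181590) = -319099*(-181590/1957540201) = 57945187410/1957540201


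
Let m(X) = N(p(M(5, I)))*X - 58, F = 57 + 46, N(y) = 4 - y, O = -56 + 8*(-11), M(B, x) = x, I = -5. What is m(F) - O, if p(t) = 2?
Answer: 292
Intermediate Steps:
O = -144 (O = -56 - 88 = -144)
F = 103
m(X) = -58 + 2*X (m(X) = (4 - 1*2)*X - 58 = (4 - 2)*X - 58 = 2*X - 58 = -58 + 2*X)
m(F) - O = (-58 + 2*103) - 1*(-144) = (-58 + 206) + 144 = 148 + 144 = 292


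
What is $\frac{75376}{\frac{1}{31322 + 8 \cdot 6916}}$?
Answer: $6531330400$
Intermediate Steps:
$\frac{75376}{\frac{1}{31322 + 8 \cdot 6916}} = \frac{75376}{\frac{1}{31322 + 55328}} = \frac{75376}{\frac{1}{86650}} = 75376 \frac{1}{\frac{1}{86650}} = 75376 \cdot 86650 = 6531330400$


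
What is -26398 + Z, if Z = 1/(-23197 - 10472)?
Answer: -888794263/33669 ≈ -26398.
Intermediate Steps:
Z = -1/33669 (Z = 1/(-33669) = -1/33669 ≈ -2.9701e-5)
-26398 + Z = -26398 - 1/33669 = -888794263/33669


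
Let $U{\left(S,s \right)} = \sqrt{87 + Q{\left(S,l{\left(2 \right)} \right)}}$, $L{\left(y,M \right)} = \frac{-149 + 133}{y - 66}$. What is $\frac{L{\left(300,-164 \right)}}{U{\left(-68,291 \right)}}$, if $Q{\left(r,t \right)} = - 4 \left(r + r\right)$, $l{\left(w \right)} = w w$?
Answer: $- \frac{8 \sqrt{631}}{73827} \approx -0.002722$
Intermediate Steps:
$l{\left(w \right)} = w^{2}$
$Q{\left(r,t \right)} = - 8 r$ ($Q{\left(r,t \right)} = - 4 \cdot 2 r = - 8 r$)
$L{\left(y,M \right)} = - \frac{16}{-66 + y}$
$U{\left(S,s \right)} = \sqrt{87 - 8 S}$
$\frac{L{\left(300,-164 \right)}}{U{\left(-68,291 \right)}} = \frac{\left(-16\right) \frac{1}{-66 + 300}}{\sqrt{87 - -544}} = \frac{\left(-16\right) \frac{1}{234}}{\sqrt{87 + 544}} = \frac{\left(-16\right) \frac{1}{234}}{\sqrt{631}} = - \frac{8 \frac{\sqrt{631}}{631}}{117} = - \frac{8 \sqrt{631}}{73827}$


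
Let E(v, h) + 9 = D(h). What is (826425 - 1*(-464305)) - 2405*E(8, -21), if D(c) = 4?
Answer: 1302755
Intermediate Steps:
E(v, h) = -5 (E(v, h) = -9 + 4 = -5)
(826425 - 1*(-464305)) - 2405*E(8, -21) = (826425 - 1*(-464305)) - 2405*(-5) = (826425 + 464305) - 1*(-12025) = 1290730 + 12025 = 1302755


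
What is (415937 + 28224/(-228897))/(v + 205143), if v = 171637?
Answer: 2115704517/1916529148 ≈ 1.1039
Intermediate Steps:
(415937 + 28224/(-228897))/(v + 205143) = (415937 + 28224/(-228897))/(171637 + 205143) = (415937 + 28224*(-1/228897))/376780 = (415937 - 3136/25433)*(1/376780) = (10578522585/25433)*(1/376780) = 2115704517/1916529148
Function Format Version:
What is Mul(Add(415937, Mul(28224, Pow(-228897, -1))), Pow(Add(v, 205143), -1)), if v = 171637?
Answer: Rational(2115704517, 1916529148) ≈ 1.1039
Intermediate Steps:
Mul(Add(415937, Mul(28224, Pow(-228897, -1))), Pow(Add(v, 205143), -1)) = Mul(Add(415937, Mul(28224, Pow(-228897, -1))), Pow(Add(171637, 205143), -1)) = Mul(Add(415937, Mul(28224, Rational(-1, 228897))), Pow(376780, -1)) = Mul(Add(415937, Rational(-3136, 25433)), Rational(1, 376780)) = Mul(Rational(10578522585, 25433), Rational(1, 376780)) = Rational(2115704517, 1916529148)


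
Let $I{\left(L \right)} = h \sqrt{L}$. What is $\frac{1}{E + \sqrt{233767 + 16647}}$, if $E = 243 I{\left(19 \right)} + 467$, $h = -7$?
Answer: $\frac{1}{467 + \sqrt{250414} - 1701 \sqrt{19}} \approx -0.00015511$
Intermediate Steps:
$I{\left(L \right)} = - 7 \sqrt{L}$
$E = 467 - 1701 \sqrt{19}$ ($E = 243 \left(- 7 \sqrt{19}\right) + 467 = - 1701 \sqrt{19} + 467 = 467 - 1701 \sqrt{19} \approx -6947.5$)
$\frac{1}{E + \sqrt{233767 + 16647}} = \frac{1}{\left(467 - 1701 \sqrt{19}\right) + \sqrt{233767 + 16647}} = \frac{1}{\left(467 - 1701 \sqrt{19}\right) + \sqrt{250414}} = \frac{1}{467 + \sqrt{250414} - 1701 \sqrt{19}}$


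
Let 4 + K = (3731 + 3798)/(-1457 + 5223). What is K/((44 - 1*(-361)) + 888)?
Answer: -7535/4869438 ≈ -0.0015474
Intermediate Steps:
K = -7535/3766 (K = -4 + (3731 + 3798)/(-1457 + 5223) = -4 + 7529/3766 = -7535/3766 ≈ -2.0008)
K/((44 - 1*(-361)) + 888) = -7535/3766/((44 - 1*(-361)) + 888) = -7535/3766/((44 + 361) + 888) = -7535/3766/(405 + 888) = -7535/3766/1293 = (1/1293)*(-7535/3766) = -7535/4869438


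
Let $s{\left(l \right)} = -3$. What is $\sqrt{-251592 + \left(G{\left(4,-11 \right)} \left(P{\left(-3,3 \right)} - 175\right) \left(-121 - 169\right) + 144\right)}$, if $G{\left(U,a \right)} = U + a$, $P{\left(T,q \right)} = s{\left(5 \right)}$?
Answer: $2 i \sqrt{153197} \approx 782.81 i$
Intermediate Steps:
$P{\left(T,q \right)} = -3$
$\sqrt{-251592 + \left(G{\left(4,-11 \right)} \left(P{\left(-3,3 \right)} - 175\right) \left(-121 - 169\right) + 144\right)} = \sqrt{-251592 + \left(\left(4 - 11\right) \left(-3 - 175\right) \left(-121 - 169\right) + 144\right)} = \sqrt{-251592 + \left(- 7 \left(\left(-178\right) \left(-290\right)\right) + 144\right)} = \sqrt{-251592 + \left(\left(-7\right) 51620 + 144\right)} = \sqrt{-251592 + \left(-361340 + 144\right)} = \sqrt{-251592 - 361196} = \sqrt{-612788} = 2 i \sqrt{153197}$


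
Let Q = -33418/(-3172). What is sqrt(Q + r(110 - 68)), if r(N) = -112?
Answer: I*sqrt(255223878)/1586 ≈ 10.073*I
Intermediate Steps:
Q = 16709/1586 (Q = -33418*(-1/3172) = 16709/1586 ≈ 10.535)
sqrt(Q + r(110 - 68)) = sqrt(16709/1586 - 112) = sqrt(-160923/1586) = I*sqrt(255223878)/1586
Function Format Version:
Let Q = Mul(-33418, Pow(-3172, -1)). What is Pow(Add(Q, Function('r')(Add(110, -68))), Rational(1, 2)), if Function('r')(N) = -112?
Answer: Mul(Rational(1, 1586), I, Pow(255223878, Rational(1, 2))) ≈ Mul(10.073, I)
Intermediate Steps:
Q = Rational(16709, 1586) (Q = Mul(-33418, Rational(-1, 3172)) = Rational(16709, 1586) ≈ 10.535)
Pow(Add(Q, Function('r')(Add(110, -68))), Rational(1, 2)) = Pow(Add(Rational(16709, 1586), -112), Rational(1, 2)) = Pow(Rational(-160923, 1586), Rational(1, 2)) = Mul(Rational(1, 1586), I, Pow(255223878, Rational(1, 2)))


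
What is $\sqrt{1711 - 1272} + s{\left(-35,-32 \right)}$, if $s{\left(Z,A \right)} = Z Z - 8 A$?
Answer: $1481 + \sqrt{439} \approx 1502.0$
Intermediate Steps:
$s{\left(Z,A \right)} = Z^{2} - 8 A$
$\sqrt{1711 - 1272} + s{\left(-35,-32 \right)} = \sqrt{1711 - 1272} - \left(-256 - \left(-35\right)^{2}\right) = \sqrt{439} + \left(1225 + 256\right) = \sqrt{439} + 1481 = 1481 + \sqrt{439}$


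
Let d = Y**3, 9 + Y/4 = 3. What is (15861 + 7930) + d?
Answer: 9967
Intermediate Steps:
Y = -24 (Y = -36 + 4*3 = -36 + 12 = -24)
d = -13824 (d = (-24)**3 = -13824)
(15861 + 7930) + d = (15861 + 7930) - 13824 = 23791 - 13824 = 9967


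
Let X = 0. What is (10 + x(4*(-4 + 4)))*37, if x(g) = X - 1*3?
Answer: 259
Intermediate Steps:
x(g) = -3 (x(g) = 0 - 1*3 = 0 - 3 = -3)
(10 + x(4*(-4 + 4)))*37 = (10 - 3)*37 = 7*37 = 259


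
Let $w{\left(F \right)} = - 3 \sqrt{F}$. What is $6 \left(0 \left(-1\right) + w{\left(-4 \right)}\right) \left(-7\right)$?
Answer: $252 i \approx 252.0 i$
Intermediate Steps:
$6 \left(0 \left(-1\right) + w{\left(-4 \right)}\right) \left(-7\right) = 6 \left(0 \left(-1\right) - 3 \sqrt{-4}\right) \left(-7\right) = 6 \left(0 - 3 \cdot 2 i\right) \left(-7\right) = 6 \left(0 - 6 i\right) \left(-7\right) = 6 \left(- 6 i\right) \left(-7\right) = - 36 i \left(-7\right) = 252 i$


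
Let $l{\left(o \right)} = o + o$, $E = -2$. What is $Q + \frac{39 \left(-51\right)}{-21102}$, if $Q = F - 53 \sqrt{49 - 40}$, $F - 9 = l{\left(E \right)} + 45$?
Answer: $- \frac{766043}{7034} \approx -108.91$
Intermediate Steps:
$l{\left(o \right)} = 2 o$
$F = 50$ ($F = 9 + \left(2 \left(-2\right) + 45\right) = 9 + \left(-4 + 45\right) = 9 + 41 = 50$)
$Q = -109$ ($Q = 50 - 53 \sqrt{49 - 40} = 50 - 53 \sqrt{9} = 50 - 159 = -109$)
$Q + \frac{39 \left(-51\right)}{-21102} = -109 + \frac{39 \left(-51\right)}{-21102} = -109 - - \frac{663}{7034} = -109 + \frac{663}{7034} = - \frac{766043}{7034}$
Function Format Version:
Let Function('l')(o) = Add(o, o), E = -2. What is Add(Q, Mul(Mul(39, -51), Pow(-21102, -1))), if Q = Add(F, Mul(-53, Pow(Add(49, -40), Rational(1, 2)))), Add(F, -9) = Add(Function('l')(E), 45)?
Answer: Rational(-766043, 7034) ≈ -108.91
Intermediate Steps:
Function('l')(o) = Mul(2, o)
F = 50 (F = Add(9, Add(Mul(2, -2), 45)) = Add(9, Add(-4, 45)) = Add(9, 41) = 50)
Q = -109 (Q = Add(50, Mul(-53, Pow(Add(49, -40), Rational(1, 2)))) = Add(50, Mul(-53, Pow(9, Rational(1, 2)))) = Add(50, Mul(-53, 3)) = Add(50, -159) = -109)
Add(Q, Mul(Mul(39, -51), Pow(-21102, -1))) = Add(-109, Mul(Mul(39, -51), Pow(-21102, -1))) = Add(-109, Mul(-1989, Rational(-1, 21102))) = Add(-109, Rational(663, 7034)) = Rational(-766043, 7034)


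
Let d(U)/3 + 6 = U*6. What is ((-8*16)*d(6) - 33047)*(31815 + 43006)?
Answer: -3334547507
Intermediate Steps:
d(U) = -18 + 18*U (d(U) = -18 + 3*(U*6) = -18 + 3*(6*U) = -18 + 18*U)
((-8*16)*d(6) - 33047)*(31815 + 43006) = ((-8*16)*(-18 + 18*6) - 33047)*(31815 + 43006) = (-128*(-18 + 108) - 33047)*74821 = (-128*90 - 33047)*74821 = (-11520 - 33047)*74821 = -44567*74821 = -3334547507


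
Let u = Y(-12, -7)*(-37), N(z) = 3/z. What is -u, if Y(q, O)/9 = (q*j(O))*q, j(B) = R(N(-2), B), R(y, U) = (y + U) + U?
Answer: -743256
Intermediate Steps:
R(y, U) = y + 2*U (R(y, U) = (U + y) + U = y + 2*U)
j(B) = -3/2 + 2*B (j(B) = 3/(-2) + 2*B = 3*(-½) + 2*B = -3/2 + 2*B)
Y(q, O) = 9*q²*(-3/2 + 2*O) (Y(q, O) = 9*((q*(-3/2 + 2*O))*q) = 9*(q²*(-3/2 + 2*O)) = 9*q²*(-3/2 + 2*O))
u = 743256 (u = ((-12)²*(-27/2 + 18*(-7)))*(-37) = (144*(-27/2 - 126))*(-37) = (144*(-279/2))*(-37) = -20088*(-37) = 743256)
-u = -1*743256 = -743256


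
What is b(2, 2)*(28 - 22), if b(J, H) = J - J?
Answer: 0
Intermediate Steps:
b(J, H) = 0
b(2, 2)*(28 - 22) = 0*(28 - 22) = 0*6 = 0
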